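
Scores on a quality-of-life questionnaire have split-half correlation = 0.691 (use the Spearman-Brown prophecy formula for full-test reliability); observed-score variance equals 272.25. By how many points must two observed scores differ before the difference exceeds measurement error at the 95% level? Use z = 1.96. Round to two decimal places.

19.55

σ = 272.25^(1/2) = 16.50000
r_full = 2·0.691 / (1 + 0.691) ≈ 0.81727
SEM = 16.50000*√(1 − 0.81727) ≈ 7.05328
SE_diff = SEM * √2 ≈ 7.05328 * 1.41421 ≈ 9.97485
Minimum reliable difference = 1.96 * SE_diff ≈ 1.96 * 9.97485 ≈ 19.55071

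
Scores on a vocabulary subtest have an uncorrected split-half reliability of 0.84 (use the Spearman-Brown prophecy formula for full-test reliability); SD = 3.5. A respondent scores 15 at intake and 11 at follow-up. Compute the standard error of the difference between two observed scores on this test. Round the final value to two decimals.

1.46

Full-length reliability (Spearman-Brown) = 2(0.84)/(1+0.84) ≈ 0.91304
SEM = 3.50000 · √(1 − 0.91304) = 3.50000 · √0.08696 ≈ 3.50000 · 0.29488 ≈ 1.03209
SE_diff = SEM · √2 ≈ 1.03209 · 1.41421 ≈ 1.45960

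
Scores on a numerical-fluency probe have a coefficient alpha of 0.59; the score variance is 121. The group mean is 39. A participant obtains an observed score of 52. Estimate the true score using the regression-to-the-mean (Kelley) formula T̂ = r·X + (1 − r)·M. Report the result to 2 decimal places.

T̂ = r·X + (1 − r)·M = 0.5900*52 + 0.4100*39 = 30.6800 + 15.9900 ≈ 46.6700

46.67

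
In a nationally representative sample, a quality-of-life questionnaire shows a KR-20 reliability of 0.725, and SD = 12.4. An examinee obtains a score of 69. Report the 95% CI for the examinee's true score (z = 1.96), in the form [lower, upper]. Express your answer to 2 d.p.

[56.25, 81.75]

SEM = 12.4000×√(1 − 0.7250) ≈ 6.5026
Half-width = 1.96×6.5026 ≈ 12.7451
Interval: (56.2549, 81.7451)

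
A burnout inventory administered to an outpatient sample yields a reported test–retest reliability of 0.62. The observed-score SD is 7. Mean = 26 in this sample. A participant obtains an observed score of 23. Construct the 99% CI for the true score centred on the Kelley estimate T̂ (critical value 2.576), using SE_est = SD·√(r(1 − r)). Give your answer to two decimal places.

[15.39, 32.89]

Estimated true score = 0.620*23 + (1 − 0.620)*26 ≈ 24.140
SE_est = SD * √(r(1 − r)) = 7.000 * √0.236 ≈ 7.000 * 0.485 ≈ 3.398
CI = 24.140 ± 2.576 * 3.398 → [15.388, 32.892]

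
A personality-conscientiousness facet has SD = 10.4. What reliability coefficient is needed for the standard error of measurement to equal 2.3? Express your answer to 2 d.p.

r = 1 − (2.300/10.4)² ≈ 1 − 0.049 ≈ 0.951

0.95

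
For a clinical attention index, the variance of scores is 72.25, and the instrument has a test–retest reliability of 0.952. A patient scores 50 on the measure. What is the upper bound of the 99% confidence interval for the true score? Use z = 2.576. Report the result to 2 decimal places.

SD = √72.25 ≈ 8.500
The standard error of measurement is 8.500*√(1 − 0.952) ≈ 8.500*0.219 ≈ 1.862.
Half-width = 2.576*1.862 ≈ 4.797
Upper bound: 50 + 4.797 = 54.797

54.80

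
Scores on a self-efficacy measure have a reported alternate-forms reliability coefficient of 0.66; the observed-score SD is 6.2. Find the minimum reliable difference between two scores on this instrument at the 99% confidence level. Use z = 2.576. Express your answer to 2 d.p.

SEM = 6.2000 · √(1 − 0.6600) = 6.2000 · √0.3400 ≈ 6.2000 · 0.5831 ≈ 3.6152
SE_diff = √2 · SEM ≈ 5.1127
Minimum reliable difference = 2.576 · SE_diff ≈ 2.576 · 5.1127 ≈ 13.1702

13.17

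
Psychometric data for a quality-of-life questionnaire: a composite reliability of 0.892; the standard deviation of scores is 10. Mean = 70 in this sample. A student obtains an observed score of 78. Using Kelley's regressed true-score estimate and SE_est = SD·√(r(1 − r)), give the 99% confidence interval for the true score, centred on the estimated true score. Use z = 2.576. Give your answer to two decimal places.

Estimated true score = 0.892*78 + (1 − 0.892)*70 ≈ 77.136
SE_est = 10.000·√[r(1 − r)] ≈ 3.104
CI = 77.136 ± 2.576 * 3.104 → [69.141, 85.131]

[69.14, 85.13]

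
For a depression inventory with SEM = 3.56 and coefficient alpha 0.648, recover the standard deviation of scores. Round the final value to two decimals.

SD = SEM / √(1 − r) = 3.56 / √0.3520 ≈ 3.56 / 0.5933 ≈ 6.0004

6.00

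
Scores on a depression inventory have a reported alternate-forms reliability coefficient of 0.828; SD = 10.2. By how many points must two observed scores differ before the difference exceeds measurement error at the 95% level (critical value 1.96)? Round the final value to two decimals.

11.73

The standard error of measurement is 10.200*√(1 − 0.828) ≈ 10.200*0.415 ≈ 4.230.
SE_diff = √2 * SEM ≈ 5.982
Minimum reliable difference = 1.96 * SE_diff ≈ 1.96 * 5.982 ≈ 11.726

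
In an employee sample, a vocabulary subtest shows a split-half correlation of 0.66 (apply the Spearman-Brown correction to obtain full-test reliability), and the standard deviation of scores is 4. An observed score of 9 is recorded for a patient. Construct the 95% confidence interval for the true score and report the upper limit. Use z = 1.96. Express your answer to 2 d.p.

r_full = 2·0.66 / (1 + 0.66) ≈ 0.7952
SEM = 4.0000×√(1 − 0.7952) ≈ 1.8103
1.96 × SEM ≈ 3.5481
Upper limit = 9 + 3.5481 ≈ 12.5481

12.55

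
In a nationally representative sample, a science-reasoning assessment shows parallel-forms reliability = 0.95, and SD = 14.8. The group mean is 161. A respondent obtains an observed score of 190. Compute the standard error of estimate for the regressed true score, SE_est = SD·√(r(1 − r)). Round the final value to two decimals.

3.23

SE_est = SD · √(r(1 − r)) = 14.8000 · √0.0475 ≃ 14.8000 · 0.2179 ≃ 3.2256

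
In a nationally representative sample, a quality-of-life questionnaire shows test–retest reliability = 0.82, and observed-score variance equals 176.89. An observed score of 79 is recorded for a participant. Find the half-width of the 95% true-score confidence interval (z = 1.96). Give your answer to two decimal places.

SD = √176.89 = 13.3000
The standard error of measurement is 13.3000·√(1 − 0.8200) ≈ 13.3000·0.4243 ≈ 5.6427.
Margin = 1.96 · 5.6427 ≈ 11.0597

11.06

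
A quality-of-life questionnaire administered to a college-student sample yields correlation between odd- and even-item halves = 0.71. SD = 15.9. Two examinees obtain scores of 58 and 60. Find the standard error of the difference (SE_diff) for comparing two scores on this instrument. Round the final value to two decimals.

r_full = 2·0.71 / (1 + 0.71) ≈ 0.8304
SEM = 15.9000·√(1 − 0.8304) ≈ 6.5478
SE_diff = √2 · SEM ≈ 9.2600

9.26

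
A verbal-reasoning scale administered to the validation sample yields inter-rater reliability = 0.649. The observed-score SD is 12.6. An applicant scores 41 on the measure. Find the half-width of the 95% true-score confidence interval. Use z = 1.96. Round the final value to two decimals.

14.63

SEM = 12.6000·√(1 − 0.6490) ≈ 7.4649
Half-width = 1.96·7.4649 ≈ 14.6312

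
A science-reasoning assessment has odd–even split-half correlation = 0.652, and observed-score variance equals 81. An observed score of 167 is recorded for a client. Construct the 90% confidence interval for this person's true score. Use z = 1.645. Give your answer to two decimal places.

SD = √81 ≈ 9.0000
Full-length reliability (Spearman-Brown) = 2(0.652)/(1+0.652) ≈ 0.7893
The standard error of measurement is 9.0000×√(1 − 0.7893) ≈ 9.0000×0.4590 ≈ 4.1307.
Half-width = 1.645×4.1307 ≈ 6.7951
CI = 167 ± 6.7951 → [160.2049, 173.7951]

[160.20, 173.80]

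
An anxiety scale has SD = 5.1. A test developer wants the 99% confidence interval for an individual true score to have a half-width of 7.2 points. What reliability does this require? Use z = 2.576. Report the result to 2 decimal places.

SEM needed = half-width / z = 7.2/2.576 ≈ 2.7950
r = 1 − (SEM / SD)² = 1 − (2.7950 / 5.1)² ≈ 1 − 0.3004 ≈ 0.6996

0.70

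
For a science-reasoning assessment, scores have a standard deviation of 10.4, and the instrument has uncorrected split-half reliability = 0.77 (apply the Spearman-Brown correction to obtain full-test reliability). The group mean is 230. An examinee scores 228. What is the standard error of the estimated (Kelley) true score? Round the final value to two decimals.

3.50

Full-length reliability (Spearman-Brown) = 2(0.77)/(1+0.77) ≈ 0.8701
SE_est = SD * √(r(1 − r)) = 10.4000 * √0.1131 ≈ 10.4000 * 0.3362 ≈ 3.4969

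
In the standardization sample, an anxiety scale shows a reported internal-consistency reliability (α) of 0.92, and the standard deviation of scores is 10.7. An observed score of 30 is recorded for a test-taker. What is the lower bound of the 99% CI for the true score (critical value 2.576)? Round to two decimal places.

22.20

SEM = 10.7000 · √(1 − 0.9200) = 10.7000 · √0.0800 ≃ 10.7000 · 0.2828 ≃ 3.0264
Half-width = 2.576·3.0264 ≃ 7.7961
Lower bound: 30 − 7.7961 = 22.2039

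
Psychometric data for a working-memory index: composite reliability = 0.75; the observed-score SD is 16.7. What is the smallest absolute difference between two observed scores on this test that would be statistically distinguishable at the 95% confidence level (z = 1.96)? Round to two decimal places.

23.15

The standard error of measurement is 16.7000*√(1 − 0.7500) ≈ 16.7000*0.5000 ≈ 8.3500.
SE_diff = √2 * SEM ≈ 11.8087
Minimum reliable difference = 1.96 * SE_diff ≈ 1.96 * 11.8087 ≈ 23.1450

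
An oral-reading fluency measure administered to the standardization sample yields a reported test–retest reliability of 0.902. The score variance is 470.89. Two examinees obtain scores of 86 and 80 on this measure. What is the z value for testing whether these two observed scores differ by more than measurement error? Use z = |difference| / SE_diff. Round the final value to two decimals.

σ = 470.89^(1/2) = 21.70000
The standard error of measurement is 21.70000*√(1 − 0.90200) ≈ 21.70000*0.31305 ≈ 6.79317.
SE_diff = √2 * SEM ≈ 9.60700
z = 6 / 9.60700 ≈ 0.62454

0.62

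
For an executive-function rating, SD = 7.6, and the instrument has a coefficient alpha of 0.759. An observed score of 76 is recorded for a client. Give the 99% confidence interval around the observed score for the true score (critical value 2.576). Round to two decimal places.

SEM = 7.6000 × √(1 − 0.7590) = 7.6000 × √0.2410 ≈ 7.6000 × 0.4909 ≈ 3.7310
2.576 × SEM ≈ 9.6110
99% CI: 76 ± 9.6110 = [66.3890, 85.6110]

[66.39, 85.61]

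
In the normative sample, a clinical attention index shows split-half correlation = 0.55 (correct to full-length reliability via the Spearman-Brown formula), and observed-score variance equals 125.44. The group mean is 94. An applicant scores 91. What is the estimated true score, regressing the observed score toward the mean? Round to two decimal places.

91.87

Full-length reliability (Spearman-Brown) = 2(0.55)/(1+0.55) ≈ 0.7097
T̂ = 0.7097(91) + 0.2903(94) ≈ 91.8710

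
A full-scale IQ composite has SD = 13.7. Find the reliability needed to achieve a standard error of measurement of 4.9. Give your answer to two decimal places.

r = 1 − (4.90000/13.7)² ≈ 1 − 0.12792 ≈ 0.87208

0.87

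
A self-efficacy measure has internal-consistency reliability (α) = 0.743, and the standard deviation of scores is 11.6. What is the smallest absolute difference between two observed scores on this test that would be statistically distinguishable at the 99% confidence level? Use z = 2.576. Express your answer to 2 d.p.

21.42

SEM = 11.60000 * √(1 − 0.74300) = 11.60000 * √0.25700 ≈ 11.60000 * 0.50695 ≈ 5.88064
SE_diff = SEM * √2 ≈ 5.88064 * 1.41421 ≈ 8.31648
Minimum reliable difference = 2.576 * SE_diff ≈ 2.576 * 8.31648 ≈ 21.42325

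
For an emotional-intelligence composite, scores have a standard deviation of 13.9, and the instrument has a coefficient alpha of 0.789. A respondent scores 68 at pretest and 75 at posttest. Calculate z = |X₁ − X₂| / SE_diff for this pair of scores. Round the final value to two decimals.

0.78

SEM = 13.900 × √(1 − 0.789) = 13.900 × √0.211 ≃ 13.900 × 0.459 ≃ 6.385
SE_diff = SEM × √2 ≃ 6.385 × 1.414 ≃ 9.030
z = 7 / 9.030 ≃ 0.775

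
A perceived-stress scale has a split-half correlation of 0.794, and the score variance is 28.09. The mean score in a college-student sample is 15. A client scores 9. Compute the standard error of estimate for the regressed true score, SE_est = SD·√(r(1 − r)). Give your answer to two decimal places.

1.69

SD = √28.09 ≈ 5.300
Spearman-Brown: r = 2(0.794) / (1 + 0.794) = 1.588 / 1.794 ≈ 0.885
SE_est = SD · √(r(1 − r)) = 5.300 · √0.102 ≈ 5.300 · 0.319 ≈ 1.690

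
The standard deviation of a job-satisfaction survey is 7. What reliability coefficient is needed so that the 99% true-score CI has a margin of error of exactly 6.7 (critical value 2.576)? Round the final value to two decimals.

0.86

Required SEM = 6.7 / 2.576 ≈ 2.6009
Required reliability = 1 − (SEM/SD)² = 1 − 0.1381 ≈ 0.8619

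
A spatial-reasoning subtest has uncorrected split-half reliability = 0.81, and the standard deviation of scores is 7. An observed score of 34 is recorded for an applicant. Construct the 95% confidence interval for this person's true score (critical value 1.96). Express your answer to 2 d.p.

[29.55, 38.45]

r_full = 2·0.81 / (1 + 0.81) ≈ 0.8950
SEM = 7.0000 · √(1 − 0.8950) = 7.0000 · √0.1050 ≈ 7.0000 · 0.3240 ≈ 2.2680
Half-width = 1.96·2.2680 ≈ 4.4452
CI = 34 ± 4.4452 → [29.5548, 38.4452]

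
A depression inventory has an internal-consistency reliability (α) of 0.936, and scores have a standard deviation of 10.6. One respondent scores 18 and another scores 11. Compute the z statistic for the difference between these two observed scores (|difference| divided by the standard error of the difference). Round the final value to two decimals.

1.85

SEM = 10.60000*√(1 − 0.93600) ≈ 2.68161
SE_diff = SEM * √2 ≈ 2.68161 * 1.41421 ≈ 3.79237
z = |18 − 11| / 3.79237 = 7 / 3.79237 ≈ 1.84581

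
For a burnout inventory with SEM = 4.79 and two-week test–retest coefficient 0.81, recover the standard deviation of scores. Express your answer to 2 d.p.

10.99

SD = SEM / √(1 − r) = 4.79 / √0.190 ≈ 4.79 / 0.436 ≈ 10.989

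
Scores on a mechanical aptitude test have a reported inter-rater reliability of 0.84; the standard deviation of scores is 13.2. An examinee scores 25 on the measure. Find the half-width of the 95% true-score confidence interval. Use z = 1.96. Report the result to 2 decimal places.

SEM = 13.200*√(1 − 0.840) ≈ 5.280
1.96 * SEM ≈ 10.349

10.35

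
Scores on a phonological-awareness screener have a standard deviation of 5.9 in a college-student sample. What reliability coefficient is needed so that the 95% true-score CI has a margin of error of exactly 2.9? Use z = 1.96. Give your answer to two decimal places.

Required SEM = 2.9 / 1.96 ≈ 1.480
Required reliability = 1 − (SEM/SD)² = 1 − 0.063 ≈ 0.937

0.94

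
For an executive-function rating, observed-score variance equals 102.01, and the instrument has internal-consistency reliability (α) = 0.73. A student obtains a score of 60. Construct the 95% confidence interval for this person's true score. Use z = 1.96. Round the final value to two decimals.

SD = √102.01 ≃ 10.100
SEM = 10.100 * √(1 − 0.730) = 10.100 * √0.270 ≃ 10.100 * 0.520 ≃ 5.248
Half-width = 1.96*5.248 ≃ 10.286
Interval: (49.714, 70.286)

[49.71, 70.29]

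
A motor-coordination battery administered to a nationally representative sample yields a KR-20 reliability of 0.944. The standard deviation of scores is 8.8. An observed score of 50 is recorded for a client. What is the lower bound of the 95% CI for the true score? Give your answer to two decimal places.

45.92

SEM = 8.800·√(1 − 0.944) ≈ 2.082
Margin = 1.96 · 2.082 ≈ 4.082
Lower bound: 50 − 4.082 = 45.918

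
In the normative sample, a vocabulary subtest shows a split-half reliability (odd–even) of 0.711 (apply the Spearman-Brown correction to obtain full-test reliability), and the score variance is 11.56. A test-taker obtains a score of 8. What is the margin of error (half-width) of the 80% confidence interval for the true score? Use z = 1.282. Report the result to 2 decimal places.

SD = √11.56 = 3.4000
r_full = 2·0.711 / (1 + 0.711) ≈ 0.8311
SEM = 3.4000 × √(1 − 0.8311) = 3.4000 × √0.1689 ≈ 3.4000 × 0.4110 ≈ 1.3973
Margin = 1.282 × 1.3973 ≈ 1.7914

1.79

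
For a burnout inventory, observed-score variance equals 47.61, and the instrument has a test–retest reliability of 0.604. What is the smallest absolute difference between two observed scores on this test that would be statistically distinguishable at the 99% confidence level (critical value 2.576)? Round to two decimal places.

15.82

SD = √47.61 ≈ 6.9000
SEM = 6.9000 * √(1 − 0.6040) = 6.9000 * √0.3960 ≈ 6.9000 * 0.6293 ≈ 4.3421
SE_diff = √2 * SEM ≈ 6.1406
Minimum reliable difference = 2.576 * SE_diff ≈ 2.576 * 6.1406 ≈ 15.8182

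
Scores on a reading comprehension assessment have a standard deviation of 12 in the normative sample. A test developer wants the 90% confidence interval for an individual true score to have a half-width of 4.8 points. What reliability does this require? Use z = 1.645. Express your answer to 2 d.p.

0.94

SEM needed = half-width / z = 4.8/1.645 ≈ 2.9179
r = 1 − (2.9179/12)² ≈ 1 − 0.0591 ≈ 0.9409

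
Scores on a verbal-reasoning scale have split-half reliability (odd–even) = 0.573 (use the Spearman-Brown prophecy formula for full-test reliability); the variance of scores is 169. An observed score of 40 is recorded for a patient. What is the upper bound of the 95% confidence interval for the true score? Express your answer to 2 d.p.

53.28

SD = √169 ≈ 13.0000
r_full = 2·0.573 / (1 + 0.573) ≈ 0.7285
SEM = 13.0000·√(1 − 0.7285) ≈ 6.7732
Half-width = 1.96·6.7732 ≈ 13.2754
Upper limit = 40 + 13.2754 ≈ 53.2754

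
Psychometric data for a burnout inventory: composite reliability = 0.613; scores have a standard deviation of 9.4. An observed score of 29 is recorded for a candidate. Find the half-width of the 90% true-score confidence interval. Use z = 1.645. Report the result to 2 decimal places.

9.62

The standard error of measurement is 9.4000·√(1 − 0.6130) ≃ 9.4000·0.6221 ≃ 5.8477.
1.645 · SEM ≃ 9.6194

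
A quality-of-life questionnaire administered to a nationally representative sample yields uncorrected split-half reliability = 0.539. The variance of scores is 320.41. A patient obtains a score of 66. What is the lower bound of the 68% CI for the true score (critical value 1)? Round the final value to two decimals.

56.20

σ = 320.41^(1/2) = 17.900
Full-length reliability (Spearman-Brown) = 2(0.539)/(1+0.539) ≈ 0.700
SEM = 17.900*√(1 − 0.700) ≈ 9.797
1 * SEM ≈ 9.797
Lower bound: 66 − 9.797 = 56.203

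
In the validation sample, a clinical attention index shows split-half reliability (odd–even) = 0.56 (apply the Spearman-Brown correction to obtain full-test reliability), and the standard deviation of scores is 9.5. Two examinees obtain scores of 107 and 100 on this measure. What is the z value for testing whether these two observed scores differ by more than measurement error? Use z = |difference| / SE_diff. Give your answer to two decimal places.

r_full = 2·0.56 / (1 + 0.56) ≈ 0.71795
The standard error of measurement is 9.50000×√(1 − 0.71795) ≈ 9.50000×0.53109 ≈ 5.04531.
Standard error of the difference = 5.04531·√2 ≈ 7.13514
z = 7 / 7.13514 ≈ 0.98106

0.98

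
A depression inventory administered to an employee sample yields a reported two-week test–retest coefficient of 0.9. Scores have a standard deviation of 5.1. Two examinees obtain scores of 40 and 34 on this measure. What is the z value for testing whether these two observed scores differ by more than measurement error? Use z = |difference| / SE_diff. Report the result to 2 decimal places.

The standard error of measurement is 5.1000*√(1 − 0.9000) ≈ 5.1000*0.3162 ≈ 1.6128.
SE_diff = √2 * SEM ≈ 2.2808
z = |40 − 34| / 2.2808 = 6 / 2.2808 ≈ 2.6307

2.63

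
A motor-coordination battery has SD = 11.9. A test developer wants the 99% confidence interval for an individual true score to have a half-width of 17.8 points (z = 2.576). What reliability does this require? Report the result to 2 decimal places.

0.66

Required SEM = 17.8 / 2.576 ≃ 6.9099
Required reliability = 1 − (SEM/SD)² = 1 − 0.3372 ≃ 0.6628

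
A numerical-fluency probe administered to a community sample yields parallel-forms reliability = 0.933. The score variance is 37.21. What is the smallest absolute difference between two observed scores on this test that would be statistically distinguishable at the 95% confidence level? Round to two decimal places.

4.38

SD = √37.21 = 6.10000
SEM = 6.10000 × √(1 − 0.93300) = 6.10000 × √0.06700 ≃ 6.10000 × 0.25884 ≃ 1.57895
Standard error of the difference = 1.57895·√2 ≃ 2.23297
Minimum reliable difference = 1.96 × SE_diff ≃ 1.96 × 2.23297 ≃ 4.37661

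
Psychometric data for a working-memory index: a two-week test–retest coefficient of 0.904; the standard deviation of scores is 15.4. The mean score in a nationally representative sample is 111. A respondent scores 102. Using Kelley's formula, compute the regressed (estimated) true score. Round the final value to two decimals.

T̂ = 0.90400(102) + 0.09600(111) ≈ 102.86400

102.86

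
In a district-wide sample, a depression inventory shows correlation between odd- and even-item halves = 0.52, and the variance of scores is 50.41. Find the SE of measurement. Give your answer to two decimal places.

3.99

SD = √50.41 = 7.100
Full-length reliability (Spearman-Brown) = 2(0.52)/(1+0.52) ≃ 0.684
SEM = 7.100 · √(1 − 0.684) = 7.100 · √0.316 ≃ 7.100 · 0.562 ≃ 3.990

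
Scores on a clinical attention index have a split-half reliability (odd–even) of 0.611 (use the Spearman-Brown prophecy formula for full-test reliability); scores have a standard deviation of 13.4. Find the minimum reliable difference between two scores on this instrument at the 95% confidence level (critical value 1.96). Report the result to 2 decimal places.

Spearman-Brown: r = 2(0.611) / (1 + 0.611) = 1.222 / 1.611 ≈ 0.759
SEM = 13.400·√(1 − 0.759) ≈ 6.585
SE_diff = SEM · √2 ≈ 6.585 · 1.414 ≈ 9.312
Smallest detectable difference = 1.96·9.312 ≈ 18.252

18.25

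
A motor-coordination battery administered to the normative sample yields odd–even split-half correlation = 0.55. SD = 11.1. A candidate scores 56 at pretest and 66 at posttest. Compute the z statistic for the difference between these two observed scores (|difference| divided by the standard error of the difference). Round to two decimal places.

1.18

Full-length reliability (Spearman-Brown) = 2(0.55)/(1+0.55) ≈ 0.710
The standard error of measurement is 11.100·√(1 − 0.710) ≈ 11.100·0.539 ≈ 5.981.
Standard error of the difference = 5.981·√2 ≈ 8.458
z = |56 − 66| / 8.458 = 10 / 8.458 ≈ 1.182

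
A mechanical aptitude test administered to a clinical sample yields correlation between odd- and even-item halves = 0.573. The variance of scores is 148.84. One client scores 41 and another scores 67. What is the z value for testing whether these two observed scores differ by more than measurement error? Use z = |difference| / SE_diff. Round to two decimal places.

σ = 148.84^(1/2) = 12.2000
Full-length reliability (Spearman-Brown) = 2(0.573)/(1+0.573) ≃ 0.7285
SEM = 12.2000 · √(1 − 0.7285) = 12.2000 · √0.2715 ≃ 12.2000 · 0.5210 ≃ 6.3564
SE_diff = √2 · SEM ≃ 8.9893
z = 26 / 8.9893 ≃ 2.8923

2.89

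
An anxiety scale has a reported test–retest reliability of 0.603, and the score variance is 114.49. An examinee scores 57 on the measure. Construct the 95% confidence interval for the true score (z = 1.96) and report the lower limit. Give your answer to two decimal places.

SD = √114.49 ≈ 10.700
SEM = 10.700×√(1 − 0.603) ≈ 6.742
Margin = 1.96 × 6.742 ≈ 13.214
Lower limit = 57 − 13.214 ≈ 43.786

43.79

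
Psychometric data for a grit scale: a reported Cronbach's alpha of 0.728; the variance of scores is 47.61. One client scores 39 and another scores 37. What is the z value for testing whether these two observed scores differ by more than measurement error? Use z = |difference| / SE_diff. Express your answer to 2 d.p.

0.39

σ = 47.61^(1/2) = 6.900
SEM = 6.900 · √(1 − 0.728) = 6.900 · √0.272 ≈ 6.900 · 0.522 ≈ 3.599
Standard error of the difference = 3.599·√2 ≈ 5.089
z = 2 / 5.089 ≈ 0.393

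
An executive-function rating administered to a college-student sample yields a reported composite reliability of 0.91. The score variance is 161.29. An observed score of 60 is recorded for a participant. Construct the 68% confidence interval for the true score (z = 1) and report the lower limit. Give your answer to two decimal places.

σ = 161.29^(1/2) = 12.700
SEM = 12.700*√(1 − 0.910) ≈ 3.810
1 * SEM ≈ 3.810
Lower bound: 60 − 3.810 = 56.190

56.19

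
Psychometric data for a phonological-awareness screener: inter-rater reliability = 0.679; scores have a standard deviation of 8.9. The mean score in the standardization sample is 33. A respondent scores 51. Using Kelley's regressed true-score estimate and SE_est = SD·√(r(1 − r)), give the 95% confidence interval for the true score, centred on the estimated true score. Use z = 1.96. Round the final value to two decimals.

[37.08, 53.37]

Estimated true score = 0.6790*51 + (1 − 0.6790)*33 ≈ 45.2220
SE_est = SD * √(r(1 − r)) = 8.9000 * √0.2180 ≈ 8.9000 * 0.4669 ≈ 4.1551
95% CI: 45.2220 ± 8.1439 ≈ (37.0781, 53.3659)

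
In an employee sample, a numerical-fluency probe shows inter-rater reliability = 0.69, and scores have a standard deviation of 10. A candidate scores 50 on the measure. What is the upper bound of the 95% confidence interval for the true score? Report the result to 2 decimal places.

60.91

SEM = 10.0000×√(1 − 0.6900) ≈ 5.5678
Margin = 1.96 × 5.5678 ≈ 10.9128
Upper bound: 50 + 10.9128 = 60.9128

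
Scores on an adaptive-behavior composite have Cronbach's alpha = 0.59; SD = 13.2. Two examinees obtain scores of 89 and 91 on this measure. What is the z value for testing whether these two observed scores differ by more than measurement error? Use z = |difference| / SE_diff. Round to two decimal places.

The standard error of measurement is 13.20000*√(1 − 0.59000) ≈ 13.20000*0.64031 ≈ 8.45212.
SE_diff = √2 * SEM ≈ 11.95311
z = |89 − 91| / 11.95311 = 2 / 11.95311 ≈ 0.16732

0.17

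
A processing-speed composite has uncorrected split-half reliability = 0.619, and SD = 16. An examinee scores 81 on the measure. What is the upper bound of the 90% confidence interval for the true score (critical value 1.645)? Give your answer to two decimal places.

Spearman-Brown: r = 2(0.619) / (1 + 0.619) = 1.238 / 1.619 ≈ 0.765
SEM = 16.000 * √(1 − 0.765) = 16.000 * √0.235 ≈ 16.000 * 0.485 ≈ 7.762
Margin = 1.645 * 7.762 ≈ 12.768
Upper bound: 81 + 12.768 = 93.768

93.77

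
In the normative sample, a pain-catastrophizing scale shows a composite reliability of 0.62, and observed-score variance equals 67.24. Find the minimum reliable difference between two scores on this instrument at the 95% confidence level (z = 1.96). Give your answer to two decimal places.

SD = √67.24 ≈ 8.2000
The standard error of measurement is 8.2000·√(1 − 0.6200) ≈ 8.2000·0.6164 ≈ 5.0548.
SE_diff = SEM · √2 ≈ 5.0548 · 1.4142 ≈ 7.1486
Smallest detectable difference = 1.96·7.1486 ≈ 14.0112

14.01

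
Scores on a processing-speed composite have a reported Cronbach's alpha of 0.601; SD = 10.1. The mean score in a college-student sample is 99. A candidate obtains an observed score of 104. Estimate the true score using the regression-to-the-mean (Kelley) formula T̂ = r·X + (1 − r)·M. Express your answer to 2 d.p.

T̂ = r·X + (1 − r)·M = 0.601·104 + 0.399·99 = 62.504 + 39.501 ≈ 102.005

102.01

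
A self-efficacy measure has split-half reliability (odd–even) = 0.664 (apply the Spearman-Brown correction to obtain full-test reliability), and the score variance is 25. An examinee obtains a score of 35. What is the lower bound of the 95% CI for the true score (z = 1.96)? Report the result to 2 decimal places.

30.60

SD = √25 ≈ 5.000
Spearman-Brown: r = 2(0.664) / (1 + 0.664) = 1.328 / 1.664 ≈ 0.798
SEM = 5.000 · √(1 − 0.798) = 5.000 · √0.202 ≈ 5.000 · 0.449 ≈ 2.247
Half-width = 1.96·2.247 ≈ 4.404
Lower bound: 35 − 4.404 = 30.596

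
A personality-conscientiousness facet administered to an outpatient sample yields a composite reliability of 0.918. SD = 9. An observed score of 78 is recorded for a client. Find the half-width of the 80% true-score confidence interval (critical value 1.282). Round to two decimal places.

SEM = 9.000×√(1 − 0.918) ≈ 2.577
Margin = 1.282 × 2.577 ≈ 3.304

3.30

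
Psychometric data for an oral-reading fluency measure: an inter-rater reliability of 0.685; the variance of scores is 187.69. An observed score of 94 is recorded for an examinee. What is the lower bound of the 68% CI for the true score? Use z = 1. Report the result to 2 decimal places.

SD = √187.69 = 13.7000
The standard error of measurement is 13.7000×√(1 − 0.6850) ≈ 13.7000×0.5612 ≈ 7.6891.
Margin = 1 × 7.6891 ≈ 7.6891
Lower limit = 94 − 7.6891 ≈ 86.3109

86.31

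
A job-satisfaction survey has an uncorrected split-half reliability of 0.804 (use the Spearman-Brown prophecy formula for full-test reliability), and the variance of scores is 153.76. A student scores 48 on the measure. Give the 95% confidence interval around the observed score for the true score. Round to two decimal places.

σ = 153.76^(1/2) = 12.4000
Spearman-Brown: r = 2(0.804) / (1 + 0.804) = 1.6080 / 1.8040 ≈ 0.8914
SEM = 12.4000 * √(1 − 0.8914) = 12.4000 * √0.1086 ≈ 12.4000 * 0.3296 ≈ 4.0873
1.96 * SEM ≈ 8.0110
Interval: (39.9890, 56.0110)

[39.99, 56.01]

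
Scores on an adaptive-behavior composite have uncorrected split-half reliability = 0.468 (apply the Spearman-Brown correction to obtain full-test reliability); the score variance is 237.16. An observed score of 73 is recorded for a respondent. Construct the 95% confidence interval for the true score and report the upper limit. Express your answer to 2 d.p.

91.17

σ = 237.16^(1/2) = 15.400
Full-length reliability (Spearman-Brown) = 2(0.468)/(1+0.468) ≈ 0.638
The standard error of measurement is 15.400*√(1 − 0.638) ≈ 15.400*0.602 ≈ 9.271.
Half-width = 1.96*9.271 ≈ 18.171
Upper limit = 73 + 18.171 ≈ 91.171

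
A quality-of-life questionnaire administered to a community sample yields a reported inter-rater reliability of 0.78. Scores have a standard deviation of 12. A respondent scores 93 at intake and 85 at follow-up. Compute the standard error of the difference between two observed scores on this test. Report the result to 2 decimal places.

7.96

SEM = 12.0000 * √(1 − 0.7800) = 12.0000 * √0.2200 ≈ 12.0000 * 0.4690 ≈ 5.6285
Standard error of the difference = 5.6285·√2 ≈ 7.9599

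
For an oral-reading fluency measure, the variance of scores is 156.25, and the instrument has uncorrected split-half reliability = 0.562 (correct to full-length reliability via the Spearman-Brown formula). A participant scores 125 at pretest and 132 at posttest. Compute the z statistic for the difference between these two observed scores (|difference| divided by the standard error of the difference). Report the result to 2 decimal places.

0.75

SD = √156.25 = 12.50000
Full-length reliability (Spearman-Brown) = 2(0.562)/(1+0.562) ≈ 0.71959
The standard error of measurement is 12.50000·√(1 − 0.71959) ≈ 12.50000·0.52954 ≈ 6.61922.
Standard error of the difference = 6.61922·√2 ≈ 9.36099
z = 7 / 9.36099 ≈ 0.74778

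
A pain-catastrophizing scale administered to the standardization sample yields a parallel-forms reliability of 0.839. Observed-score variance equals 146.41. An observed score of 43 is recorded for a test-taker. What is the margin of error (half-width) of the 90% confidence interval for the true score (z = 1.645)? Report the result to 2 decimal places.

σ = 146.41^(1/2) = 12.100
The standard error of measurement is 12.100*√(1 − 0.839) ≈ 12.100*0.401 ≈ 4.855.
1.645 * SEM ≈ 7.987

7.99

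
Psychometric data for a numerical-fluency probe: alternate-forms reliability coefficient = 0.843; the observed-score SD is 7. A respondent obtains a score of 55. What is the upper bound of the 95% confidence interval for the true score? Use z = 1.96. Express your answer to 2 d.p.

SEM = 7.0000 * √(1 − 0.8430) = 7.0000 * √0.1570 ≃ 7.0000 * 0.3962 ≃ 2.7736
Margin = 1.96 * 2.7736 ≃ 5.4363
Upper limit = 55 + 5.4363 ≃ 60.4363

60.44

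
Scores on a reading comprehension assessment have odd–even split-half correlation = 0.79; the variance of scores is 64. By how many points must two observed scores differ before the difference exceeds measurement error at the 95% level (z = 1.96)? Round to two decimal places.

7.60

SD = √64 ≈ 8.00000
Spearman-Brown: r = 2(0.79) / (1 + 0.79) = 1.58000 / 1.79000 ≈ 0.88268
The standard error of measurement is 8.00000×√(1 − 0.88268) ≈ 8.00000×0.34252 ≈ 2.74014.
Standard error of the difference = 2.74014·√2 ≈ 3.87515
Minimum reliable difference = 1.96 × SE_diff ≈ 1.96 × 3.87515 ≈ 7.59529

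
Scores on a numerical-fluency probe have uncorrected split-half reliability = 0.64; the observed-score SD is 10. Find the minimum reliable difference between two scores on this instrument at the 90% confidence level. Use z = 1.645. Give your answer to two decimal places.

Full-length reliability (Spearman-Brown) = 2(0.64)/(1+0.64) ≈ 0.7805
SEM = 10.0000 × √(1 − 0.7805) = 10.0000 × √0.2195 ≈ 10.0000 × 0.4685 ≈ 4.6852
SE_diff = √2 × SEM ≈ 6.6259
Minimum reliable difference = 1.645 × SE_diff ≈ 1.645 × 6.6259 ≈ 10.8996

10.90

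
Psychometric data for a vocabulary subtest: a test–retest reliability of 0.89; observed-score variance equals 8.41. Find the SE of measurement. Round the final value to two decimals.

σ = 8.41^(1/2) = 2.900
SEM = 2.900 * √(1 − 0.890) = 2.900 * √0.110 ≈ 2.900 * 0.332 ≈ 0.962

0.96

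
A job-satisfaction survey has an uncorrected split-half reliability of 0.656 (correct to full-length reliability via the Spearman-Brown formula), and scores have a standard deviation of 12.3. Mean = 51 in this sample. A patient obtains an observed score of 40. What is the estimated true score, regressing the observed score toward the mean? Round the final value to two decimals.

Spearman-Brown: r = 2(0.656) / (1 + 0.656) = 1.312 / 1.656 ≈ 0.792
T̂ = 0.792(40) + 0.208(51) ≈ 42.285

42.29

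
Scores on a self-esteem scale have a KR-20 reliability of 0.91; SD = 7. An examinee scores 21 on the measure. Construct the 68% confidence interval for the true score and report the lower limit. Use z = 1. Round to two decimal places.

SEM = 7.0000*√(1 − 0.9100) ≈ 2.1000
1 * SEM ≈ 2.1000
Lower limit = 21 − 2.1000 ≈ 18.9000

18.90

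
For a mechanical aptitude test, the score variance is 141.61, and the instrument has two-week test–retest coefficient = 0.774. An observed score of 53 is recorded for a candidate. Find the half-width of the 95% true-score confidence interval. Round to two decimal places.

11.09

SD = √141.61 ≈ 11.900
SEM = 11.900·√(1 − 0.774) ≈ 5.657
1.96 · SEM ≈ 11.088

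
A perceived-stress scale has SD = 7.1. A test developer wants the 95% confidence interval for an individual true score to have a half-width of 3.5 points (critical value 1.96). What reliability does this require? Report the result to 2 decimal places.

SEM needed = half-width / z = 3.5/1.96 ≈ 1.786
Required reliability = 1 − (SEM/SD)² = 1 − 0.063 ≈ 0.937

0.94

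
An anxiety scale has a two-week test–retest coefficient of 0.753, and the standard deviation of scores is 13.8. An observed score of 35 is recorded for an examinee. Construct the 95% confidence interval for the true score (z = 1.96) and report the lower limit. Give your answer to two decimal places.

21.56

The standard error of measurement is 13.800×√(1 − 0.753) ≈ 13.800×0.497 ≈ 6.858.
Half-width = 1.96×6.858 ≈ 13.443
Lower limit = 35 − 13.443 ≈ 21.557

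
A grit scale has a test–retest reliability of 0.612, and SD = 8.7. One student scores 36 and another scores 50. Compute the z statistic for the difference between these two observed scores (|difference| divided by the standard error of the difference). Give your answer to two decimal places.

SEM = 8.700 · √(1 − 0.612) = 8.700 · √0.388 ≈ 8.700 · 0.623 ≈ 5.419
SE_diff = √2 · SEM ≈ 7.664
z = 14 / 7.664 ≈ 1.827

1.83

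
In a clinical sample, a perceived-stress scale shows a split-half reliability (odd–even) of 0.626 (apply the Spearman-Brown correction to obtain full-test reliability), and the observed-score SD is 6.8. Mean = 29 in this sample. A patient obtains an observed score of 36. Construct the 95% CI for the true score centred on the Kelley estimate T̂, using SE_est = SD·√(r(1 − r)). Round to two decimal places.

[28.78, 40.00]

Full-length reliability (Spearman-Brown) = 2(0.626)/(1+0.626) ≃ 0.7700
T̂ = 0.7700(36) + 0.2300(29) ≃ 34.3899
SE_est = 6.8000·√[r(1 − r)] ≃ 2.8617
CI = 34.3899 ± 1.96 · 2.8617 → [28.7810, 39.9989]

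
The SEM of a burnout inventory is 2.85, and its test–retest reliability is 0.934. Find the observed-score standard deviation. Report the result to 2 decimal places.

σ = SEM·(1 − r)^(−1/2) ≈ 2.85×3.8925 ≈ 11.0936

11.09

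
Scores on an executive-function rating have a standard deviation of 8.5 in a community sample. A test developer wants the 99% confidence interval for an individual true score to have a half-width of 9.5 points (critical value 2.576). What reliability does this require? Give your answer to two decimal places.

0.81

Required SEM = 9.5 / 2.576 ≈ 3.688
r = 1 − (3.688/8.5)² ≈ 1 − 0.188 ≈ 0.812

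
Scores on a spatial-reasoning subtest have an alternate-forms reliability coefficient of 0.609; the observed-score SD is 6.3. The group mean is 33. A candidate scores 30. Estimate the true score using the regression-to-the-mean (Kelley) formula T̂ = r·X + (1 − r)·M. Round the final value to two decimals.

Estimated true score = 0.6090·30 + (1 − 0.6090)·33 ≃ 31.1730

31.17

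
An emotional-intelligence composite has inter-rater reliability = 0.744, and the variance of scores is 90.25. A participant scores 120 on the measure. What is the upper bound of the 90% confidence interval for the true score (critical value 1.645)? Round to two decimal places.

SD = √90.25 ≈ 9.500
SEM = 9.500 * √(1 − 0.744) = 9.500 * √0.256 ≈ 9.500 * 0.506 ≈ 4.807
Half-width = 1.645*4.807 ≈ 7.907
Upper bound: 120 + 7.907 = 127.907

127.91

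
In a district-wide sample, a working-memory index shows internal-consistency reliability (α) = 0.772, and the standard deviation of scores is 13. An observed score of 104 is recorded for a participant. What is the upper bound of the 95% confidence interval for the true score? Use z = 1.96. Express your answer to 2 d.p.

SEM = 13.0000 * √(1 − 0.7720) = 13.0000 * √0.2280 ≃ 13.0000 * 0.4775 ≃ 6.2074
1.96 * SEM ≃ 12.1665
Upper limit = 104 + 12.1665 ≃ 116.1665

116.17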